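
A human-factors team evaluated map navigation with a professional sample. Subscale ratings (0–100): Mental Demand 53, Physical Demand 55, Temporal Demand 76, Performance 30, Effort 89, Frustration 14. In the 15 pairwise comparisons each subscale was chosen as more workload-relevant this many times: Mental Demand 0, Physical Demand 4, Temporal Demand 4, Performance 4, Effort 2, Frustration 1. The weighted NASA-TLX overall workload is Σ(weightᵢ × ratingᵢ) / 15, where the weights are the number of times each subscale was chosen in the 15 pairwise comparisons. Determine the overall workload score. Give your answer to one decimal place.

The tallies are the weights (they sum to 15).
Weighted sum = 0·53 + 4·55 + 4·76 + 4·30 + 2·89 + 1·14
            = 0 + 220 + 304 + 120 + 178 + 14 = 836.
Overall workload = 836 / 15 = 55.7333 ≈ 55.7.

55.7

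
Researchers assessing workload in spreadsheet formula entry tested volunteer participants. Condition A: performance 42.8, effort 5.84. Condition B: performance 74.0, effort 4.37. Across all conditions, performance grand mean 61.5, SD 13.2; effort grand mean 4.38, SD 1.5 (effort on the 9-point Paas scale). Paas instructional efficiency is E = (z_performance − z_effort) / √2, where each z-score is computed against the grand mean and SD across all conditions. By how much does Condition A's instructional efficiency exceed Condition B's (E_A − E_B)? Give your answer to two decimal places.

Condition A: z_P = (42.8 − 61.5)/13.2 = -1.4167; z_E = (5.84 − 4.38)/1.5 = 0.9733; E_A = (-1.4167 − 0.9733)/√2 = -1.6900.
Condition B: z_P = (74.0 − 61.5)/13.2 = 0.9470; z_E = (4.37 − 4.38)/1.5 = -0.0067; E_B = (0.9470 − (-0.0067))/√2 = 0.6744.
E_A − E_B = -1.6900 − 0.6744 = -2.3644 ≈ -2.36.

-2.36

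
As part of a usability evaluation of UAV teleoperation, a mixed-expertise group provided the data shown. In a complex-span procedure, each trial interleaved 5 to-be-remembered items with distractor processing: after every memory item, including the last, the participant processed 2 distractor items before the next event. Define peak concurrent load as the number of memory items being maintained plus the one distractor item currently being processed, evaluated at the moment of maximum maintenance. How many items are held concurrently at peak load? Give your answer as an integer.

Maintenance is greatest during the distractor(s) after memory item 5: all 5 memory items are being held.
One distractor item is concurrently being processed.
Peak concurrent load = 5 + 1 = 6 items.

6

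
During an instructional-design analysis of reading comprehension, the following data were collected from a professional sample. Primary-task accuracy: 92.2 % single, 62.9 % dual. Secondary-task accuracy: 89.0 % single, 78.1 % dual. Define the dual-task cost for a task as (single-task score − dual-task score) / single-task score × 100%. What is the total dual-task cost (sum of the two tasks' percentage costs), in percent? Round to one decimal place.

Primary cost = (92.2 − 62.9) / 92.2 × 100% = 31.7787%.
Secondary cost = (89.0 − 78.1) / 89.0 × 100% = 12.2472%.
Total = 31.7787% + 12.2472% = 44.0259% ≈ 44.0%.

44.0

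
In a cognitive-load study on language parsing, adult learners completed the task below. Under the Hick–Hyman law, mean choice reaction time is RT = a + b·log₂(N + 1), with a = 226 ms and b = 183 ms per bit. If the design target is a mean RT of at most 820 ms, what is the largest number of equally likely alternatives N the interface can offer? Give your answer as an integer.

Set 226 + 183·log₂(N + 1) ≤ 820.
log₂(N + 1) ≤ (820 − 226) / 183 = 3.2459.
N + 1 ≤ 2^3.2459 = 9.4867.
N ≤ 8.4867, so the largest integer N is 8.

8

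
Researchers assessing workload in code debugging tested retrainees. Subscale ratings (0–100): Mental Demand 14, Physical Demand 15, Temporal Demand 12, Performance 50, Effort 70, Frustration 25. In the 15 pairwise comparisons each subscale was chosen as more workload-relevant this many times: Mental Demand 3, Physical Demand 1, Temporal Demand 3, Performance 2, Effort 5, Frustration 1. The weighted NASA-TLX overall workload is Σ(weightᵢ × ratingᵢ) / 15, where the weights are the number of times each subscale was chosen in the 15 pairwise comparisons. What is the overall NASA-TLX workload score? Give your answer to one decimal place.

37.9

The tallies are the weights (they sum to 15).
Weighted sum = 3·14 + 1·15 + 3·12 + 2·50 + 5·70 + 1·25
            = 42 + 15 + 36 + 100 + 350 + 25 = 568.
Overall workload = 568 / 15 = 37.8667 ≈ 37.9.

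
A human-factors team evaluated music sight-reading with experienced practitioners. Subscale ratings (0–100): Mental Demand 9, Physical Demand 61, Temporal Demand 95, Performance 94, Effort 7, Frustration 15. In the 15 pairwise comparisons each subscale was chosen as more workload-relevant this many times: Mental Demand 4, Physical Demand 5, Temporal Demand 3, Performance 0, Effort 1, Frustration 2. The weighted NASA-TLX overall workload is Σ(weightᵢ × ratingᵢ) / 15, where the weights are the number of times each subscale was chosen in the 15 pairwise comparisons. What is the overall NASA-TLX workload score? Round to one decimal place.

The tallies are the weights (they sum to 15).
Weighted sum = 4·9 + 5·61 + 3·95 + 0·94 + 1·7 + 2·15
            = 36 + 305 + 285 + 0 + 7 + 30 = 663.
Overall workload = 663 / 15 = 44.2000 ≈ 44.2.

44.2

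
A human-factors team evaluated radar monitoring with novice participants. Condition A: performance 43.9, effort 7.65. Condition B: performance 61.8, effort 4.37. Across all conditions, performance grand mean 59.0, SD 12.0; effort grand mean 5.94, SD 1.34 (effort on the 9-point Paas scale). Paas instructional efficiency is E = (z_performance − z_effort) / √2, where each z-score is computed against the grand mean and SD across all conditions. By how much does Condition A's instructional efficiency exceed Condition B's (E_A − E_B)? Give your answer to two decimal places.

-2.79

Condition A: z_P = (43.9 − 59.0)/12.0 = -1.2583; z_E = (7.65 − 5.94)/1.34 = 1.2761; E_A = (-1.2583 − 1.2761)/√2 = -1.7921.
Condition B: z_P = (61.8 − 59.0)/12.0 = 0.2333; z_E = (4.37 − 5.94)/1.34 = -1.1716; E_B = (0.2333 − (-1.1716))/√2 = 0.9934.
E_A − E_B = -1.7921 − 0.9934 = -2.7855 ≈ -2.79.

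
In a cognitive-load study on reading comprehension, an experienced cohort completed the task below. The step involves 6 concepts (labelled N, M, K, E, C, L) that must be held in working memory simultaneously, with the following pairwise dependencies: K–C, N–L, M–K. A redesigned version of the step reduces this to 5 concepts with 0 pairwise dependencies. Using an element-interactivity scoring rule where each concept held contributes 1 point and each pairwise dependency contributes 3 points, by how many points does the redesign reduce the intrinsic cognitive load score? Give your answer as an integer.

Original: 6 × 1 + 3 × 3 = 6 + 9 = 15.
Redesigned: 5 × 1 + 0 × 3 = 5 + 0 = 5.
Reduction = 15 − 5 = 10.

10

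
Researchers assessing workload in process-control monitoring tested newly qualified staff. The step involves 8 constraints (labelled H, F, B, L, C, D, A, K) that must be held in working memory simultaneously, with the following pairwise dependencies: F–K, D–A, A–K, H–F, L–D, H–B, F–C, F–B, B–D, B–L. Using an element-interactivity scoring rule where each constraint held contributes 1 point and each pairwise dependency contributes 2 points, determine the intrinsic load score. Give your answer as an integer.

28

Count of constraints held simultaneously: 8.
Count of pairwise dependencies listed: 10.
Element contribution: 8 × 1 = 8.
Interaction contribution: 10 × 2 = 20.
Intrinsic load = 8 + 20 = 28.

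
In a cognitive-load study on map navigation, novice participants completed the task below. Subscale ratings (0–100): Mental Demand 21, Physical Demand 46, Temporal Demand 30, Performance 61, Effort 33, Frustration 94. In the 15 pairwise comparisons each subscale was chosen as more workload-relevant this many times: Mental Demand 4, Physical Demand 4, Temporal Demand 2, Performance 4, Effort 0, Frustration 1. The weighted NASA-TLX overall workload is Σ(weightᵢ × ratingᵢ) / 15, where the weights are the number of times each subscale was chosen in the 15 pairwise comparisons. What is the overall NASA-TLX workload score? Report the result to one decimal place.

44.4

The tallies are the weights (they sum to 15).
Weighted sum = 4·21 + 4·46 + 2·30 + 4·61 + 0·33 + 1·94
            = 84 + 184 + 60 + 244 + 0 + 94 = 666.
Overall workload = 666 / 15 = 44.4000 ≈ 44.4.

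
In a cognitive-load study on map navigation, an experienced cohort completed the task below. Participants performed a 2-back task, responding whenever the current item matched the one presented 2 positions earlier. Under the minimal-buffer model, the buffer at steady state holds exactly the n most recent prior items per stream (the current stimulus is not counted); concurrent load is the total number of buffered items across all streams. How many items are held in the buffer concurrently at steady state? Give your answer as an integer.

2

The buffer holds the 2 most recent prior items.
Steady-state concurrent load = 2 items.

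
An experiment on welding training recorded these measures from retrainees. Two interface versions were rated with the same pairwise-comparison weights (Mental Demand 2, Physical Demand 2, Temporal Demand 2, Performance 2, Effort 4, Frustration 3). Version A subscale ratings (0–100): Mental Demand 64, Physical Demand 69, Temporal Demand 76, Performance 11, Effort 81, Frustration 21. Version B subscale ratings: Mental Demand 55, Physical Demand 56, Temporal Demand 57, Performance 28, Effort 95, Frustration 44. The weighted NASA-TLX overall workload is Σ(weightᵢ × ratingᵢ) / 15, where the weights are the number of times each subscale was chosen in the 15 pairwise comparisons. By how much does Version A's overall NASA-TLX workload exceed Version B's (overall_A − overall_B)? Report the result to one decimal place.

Version A weighted sum = 2·64 + 2·69 + 2·76 + 2·11 + 4·81 + 3·21 = 128 + 138 + 152 + 22 + 324 + 63 = 827; overall_A = 827/15 = 55.1333.
Version B weighted sum = 2·55 + 2·56 + 2·57 + 2·28 + 4·95 + 3·44 = 110 + 112 + 114 + 56 + 380 + 132 = 904; overall_B = 904/15 = 60.2667.
Difference = 55.1333 − 60.2667 = -5.1334 ≈ -5.1.

-5.1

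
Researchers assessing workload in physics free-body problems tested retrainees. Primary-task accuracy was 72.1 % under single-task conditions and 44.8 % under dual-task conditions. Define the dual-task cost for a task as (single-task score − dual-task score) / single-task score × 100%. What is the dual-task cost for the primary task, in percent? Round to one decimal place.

Cost = (72.1 − 44.8) / 72.1 × 100%
     = 27.3000 / 72.1 × 100% = 37.8641%.
≈ 37.9%.

37.9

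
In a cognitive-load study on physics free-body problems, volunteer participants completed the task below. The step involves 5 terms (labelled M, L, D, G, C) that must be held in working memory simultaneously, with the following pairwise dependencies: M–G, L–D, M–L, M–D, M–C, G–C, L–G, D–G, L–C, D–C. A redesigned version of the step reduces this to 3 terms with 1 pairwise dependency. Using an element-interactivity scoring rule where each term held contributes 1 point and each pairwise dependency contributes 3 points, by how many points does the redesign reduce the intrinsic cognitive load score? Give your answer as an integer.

Original: 5 × 1 + 10 × 3 = 5 + 30 = 35.
Redesigned: 3 × 1 + 1 × 3 = 3 + 3 = 6.
Reduction = 35 − 6 = 29.

29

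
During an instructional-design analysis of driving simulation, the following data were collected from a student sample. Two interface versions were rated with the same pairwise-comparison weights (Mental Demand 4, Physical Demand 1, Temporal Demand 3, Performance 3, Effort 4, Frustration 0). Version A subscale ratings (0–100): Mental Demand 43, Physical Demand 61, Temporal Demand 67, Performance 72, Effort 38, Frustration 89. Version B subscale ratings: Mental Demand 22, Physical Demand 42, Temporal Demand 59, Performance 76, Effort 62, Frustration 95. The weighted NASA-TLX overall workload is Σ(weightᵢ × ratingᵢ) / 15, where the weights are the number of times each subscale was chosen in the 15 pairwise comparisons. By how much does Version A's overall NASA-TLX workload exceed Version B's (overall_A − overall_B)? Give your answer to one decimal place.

1.3

Version A weighted sum = 4·43 + 1·61 + 3·67 + 3·72 + 4·38 + 0·89 = 172 + 61 + 201 + 216 + 152 + 0 = 802; overall_A = 802/15 = 53.4667.
Version B weighted sum = 4·22 + 1·42 + 3·59 + 3·76 + 4·62 + 0·95 = 88 + 42 + 177 + 228 + 248 + 0 = 783; overall_B = 783/15 = 52.2000.
Difference = 53.4667 − 52.2000 = 1.2667 ≈ 1.3.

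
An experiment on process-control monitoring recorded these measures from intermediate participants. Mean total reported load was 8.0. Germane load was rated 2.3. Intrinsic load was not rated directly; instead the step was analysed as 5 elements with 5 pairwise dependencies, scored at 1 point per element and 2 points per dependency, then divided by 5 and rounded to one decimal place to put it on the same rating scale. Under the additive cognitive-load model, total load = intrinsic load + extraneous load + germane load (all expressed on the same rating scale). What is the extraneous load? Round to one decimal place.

Intrinsic (element-interactivity): (5 × 1 + 5 × 2) / 5 = 15 / 5 = 3.0000 → 3.0.
extraneous load = total − intrinsic − germane
             = 8.0 − 3.0 − 2.3 = 2.7.

2.7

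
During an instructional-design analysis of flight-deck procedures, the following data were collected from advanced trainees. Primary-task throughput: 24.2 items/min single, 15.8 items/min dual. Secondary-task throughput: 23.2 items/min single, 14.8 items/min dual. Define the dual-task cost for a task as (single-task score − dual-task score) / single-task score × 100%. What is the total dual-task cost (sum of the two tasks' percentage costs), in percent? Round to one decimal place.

Primary cost = (24.2 − 15.8) / 24.2 × 100% = 34.7107%.
Secondary cost = (23.2 − 14.8) / 23.2 × 100% = 36.2069%.
Total = 34.7107% + 36.2069% = 70.9176% ≈ 70.9%.

70.9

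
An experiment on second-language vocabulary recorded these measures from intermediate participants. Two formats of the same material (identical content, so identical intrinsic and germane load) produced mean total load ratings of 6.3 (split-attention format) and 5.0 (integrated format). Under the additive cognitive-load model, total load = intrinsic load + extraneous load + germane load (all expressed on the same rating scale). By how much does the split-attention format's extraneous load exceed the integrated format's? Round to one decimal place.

1.3

Intrinsic and germane load are equal across formats, so the difference in total load equals the difference in extraneous load.
Extraneous-load difference = 6.3 − 5.0 = 1.3.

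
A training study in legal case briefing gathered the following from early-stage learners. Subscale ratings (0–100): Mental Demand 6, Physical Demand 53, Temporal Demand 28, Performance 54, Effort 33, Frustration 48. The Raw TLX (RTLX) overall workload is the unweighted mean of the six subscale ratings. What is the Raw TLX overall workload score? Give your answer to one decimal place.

Sum of ratings = 6 + 53 + 28 + 54 + 33 + 48 = 222.
RTLX = 222 / 6 = 37.0000 ≈ 37.0.

37.0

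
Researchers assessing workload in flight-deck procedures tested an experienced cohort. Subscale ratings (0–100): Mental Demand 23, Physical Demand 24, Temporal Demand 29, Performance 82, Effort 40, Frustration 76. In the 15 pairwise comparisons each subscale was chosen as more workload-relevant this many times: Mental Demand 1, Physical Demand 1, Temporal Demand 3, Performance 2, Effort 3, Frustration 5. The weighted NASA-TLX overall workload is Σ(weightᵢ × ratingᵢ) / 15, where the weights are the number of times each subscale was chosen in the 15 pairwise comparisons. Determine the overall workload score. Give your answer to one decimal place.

The tallies are the weights (they sum to 15).
Weighted sum = 1·23 + 1·24 + 3·29 + 2·82 + 3·40 + 5·76
            = 23 + 24 + 87 + 164 + 120 + 380 = 798.
Overall workload = 798 / 15 = 53.2000 ≈ 53.2.

53.2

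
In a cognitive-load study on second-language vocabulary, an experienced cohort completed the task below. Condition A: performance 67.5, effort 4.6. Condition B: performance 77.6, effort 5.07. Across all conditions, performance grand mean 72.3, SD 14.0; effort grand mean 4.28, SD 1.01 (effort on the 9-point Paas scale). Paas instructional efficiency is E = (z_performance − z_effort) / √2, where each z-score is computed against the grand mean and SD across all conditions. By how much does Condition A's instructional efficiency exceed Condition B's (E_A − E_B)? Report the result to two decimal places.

-0.18

Condition A: z_P = (67.5 − 72.3)/14.0 = -0.3429; z_E = (4.6 − 4.28)/1.01 = 0.3168; E_A = (-0.3429 − 0.3168)/√2 = -0.4665.
Condition B: z_P = (77.6 − 72.3)/14.0 = 0.3786; z_E = (5.07 − 4.28)/1.01 = 0.7822; E_B = (0.3786 − 0.7822)/√2 = -0.2854.
E_A − E_B = -0.4665 − (-0.2854) = -0.1811 ≈ -0.18.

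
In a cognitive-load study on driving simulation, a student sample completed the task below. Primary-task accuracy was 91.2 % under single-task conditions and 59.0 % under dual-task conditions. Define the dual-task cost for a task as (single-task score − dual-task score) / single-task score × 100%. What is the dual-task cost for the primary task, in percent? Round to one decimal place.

35.3

Cost = (91.2 − 59.0) / 91.2 × 100%
     = 32.2000 / 91.2 × 100% = 35.3070%.
≈ 35.3%.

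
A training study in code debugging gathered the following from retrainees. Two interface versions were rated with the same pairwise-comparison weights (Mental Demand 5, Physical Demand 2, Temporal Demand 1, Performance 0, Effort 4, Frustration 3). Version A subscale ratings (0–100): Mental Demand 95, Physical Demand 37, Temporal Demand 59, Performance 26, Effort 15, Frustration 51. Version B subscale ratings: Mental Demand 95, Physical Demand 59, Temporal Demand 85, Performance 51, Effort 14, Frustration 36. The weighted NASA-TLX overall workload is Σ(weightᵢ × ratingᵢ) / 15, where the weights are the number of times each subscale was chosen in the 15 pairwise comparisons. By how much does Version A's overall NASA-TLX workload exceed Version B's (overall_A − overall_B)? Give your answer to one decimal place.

-1.4

Version A weighted sum = 5·95 + 2·37 + 1·59 + 0·26 + 4·15 + 3·51 = 475 + 74 + 59 + 0 + 60 + 153 = 821; overall_A = 821/15 = 54.7333.
Version B weighted sum = 5·95 + 2·59 + 1·85 + 0·51 + 4·14 + 3·36 = 475 + 118 + 85 + 0 + 56 + 108 = 842; overall_B = 842/15 = 56.1333.
Difference = 54.7333 − 56.1333 = -1.4000 ≈ -1.4.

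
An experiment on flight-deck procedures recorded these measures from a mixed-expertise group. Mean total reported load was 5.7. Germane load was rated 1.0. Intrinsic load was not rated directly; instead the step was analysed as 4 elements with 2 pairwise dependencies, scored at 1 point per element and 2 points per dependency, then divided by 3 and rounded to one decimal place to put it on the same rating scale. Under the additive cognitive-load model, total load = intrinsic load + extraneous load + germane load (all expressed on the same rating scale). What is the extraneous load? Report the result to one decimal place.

2.0

Intrinsic (element-interactivity): (4 × 1 + 2 × 2) / 3 = 8 / 3 = 2.6667 → 2.7.
extraneous load = total − intrinsic − germane
             = 5.7 − 2.7 − 1.0 = 2.0.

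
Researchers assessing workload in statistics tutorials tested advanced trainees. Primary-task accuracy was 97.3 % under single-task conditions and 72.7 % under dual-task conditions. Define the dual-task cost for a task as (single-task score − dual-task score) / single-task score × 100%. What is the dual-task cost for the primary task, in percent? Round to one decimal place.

Cost = (97.3 − 72.7) / 97.3 × 100%
     = 24.6000 / 97.3 × 100% = 25.2826%.
≈ 25.3%.

25.3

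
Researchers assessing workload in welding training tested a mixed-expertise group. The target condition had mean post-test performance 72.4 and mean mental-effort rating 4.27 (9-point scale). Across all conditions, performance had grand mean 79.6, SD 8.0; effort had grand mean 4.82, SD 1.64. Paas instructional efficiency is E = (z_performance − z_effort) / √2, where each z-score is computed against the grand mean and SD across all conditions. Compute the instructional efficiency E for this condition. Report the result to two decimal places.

z_performance = (72.4 − 79.6) / 8.0 = -7.2000 / 8.0 = -0.9000.
z_effort = (4.27 − 4.82) / 1.64 = -0.5500 / 1.64 = -0.3354.
z_P − z_E = -0.9000 − (-0.3354) = -0.5646.
E = -0.5646 / √2 = -0.5646 / 1.41421 = -0.3992 ≈ -0.40.

-0.40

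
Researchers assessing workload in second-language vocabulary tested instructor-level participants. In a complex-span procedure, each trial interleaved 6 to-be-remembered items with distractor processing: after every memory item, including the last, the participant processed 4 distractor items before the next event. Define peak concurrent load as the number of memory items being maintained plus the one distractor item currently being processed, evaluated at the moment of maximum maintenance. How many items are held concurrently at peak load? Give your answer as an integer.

Maintenance is greatest during the distractor(s) after memory item 6: all 6 memory items are being held.
One distractor item is concurrently being processed.
Peak concurrent load = 6 + 1 = 7 items.

7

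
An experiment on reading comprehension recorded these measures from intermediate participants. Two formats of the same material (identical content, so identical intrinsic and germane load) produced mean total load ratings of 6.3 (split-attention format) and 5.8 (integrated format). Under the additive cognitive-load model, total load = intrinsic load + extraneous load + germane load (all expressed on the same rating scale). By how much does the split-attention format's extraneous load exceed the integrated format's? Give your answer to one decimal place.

0.5

Intrinsic and germane load are equal across formats, so the difference in total load equals the difference in extraneous load.
Extraneous-load difference = 6.3 − 5.8 = 0.5.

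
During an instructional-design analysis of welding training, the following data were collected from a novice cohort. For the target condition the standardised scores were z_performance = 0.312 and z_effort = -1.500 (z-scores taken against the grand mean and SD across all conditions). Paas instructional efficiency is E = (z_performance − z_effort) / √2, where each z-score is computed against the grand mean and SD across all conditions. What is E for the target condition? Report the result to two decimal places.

1.28

z_P − z_E = 0.312 − (-1.500) = 1.8120.
E = 1.8120 / √2 = 1.8120 / 1.41421 = 1.2813 ≈ 1.28.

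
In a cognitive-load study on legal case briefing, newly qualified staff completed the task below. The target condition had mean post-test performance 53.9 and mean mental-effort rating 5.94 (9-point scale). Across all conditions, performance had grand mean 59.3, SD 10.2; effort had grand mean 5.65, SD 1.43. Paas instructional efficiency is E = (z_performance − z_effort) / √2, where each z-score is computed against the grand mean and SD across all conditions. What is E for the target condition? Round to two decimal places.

z_performance = (53.9 − 59.3) / 10.2 = -5.4000 / 10.2 = -0.5294.
z_effort = (5.94 − 5.65) / 1.43 = 0.2900 / 1.43 = 0.2028.
z_P − z_E = -0.5294 − 0.2028 = -0.7322.
E = -0.7322 / √2 = -0.7322 / 1.41421 = -0.5177 ≈ -0.52.

-0.52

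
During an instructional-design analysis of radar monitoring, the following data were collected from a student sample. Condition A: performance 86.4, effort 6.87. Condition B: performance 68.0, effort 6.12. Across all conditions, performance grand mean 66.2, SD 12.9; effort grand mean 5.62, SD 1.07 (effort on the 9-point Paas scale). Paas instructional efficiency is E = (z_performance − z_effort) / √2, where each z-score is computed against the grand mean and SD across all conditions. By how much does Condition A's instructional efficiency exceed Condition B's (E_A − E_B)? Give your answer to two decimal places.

0.51

Condition A: z_P = (86.4 − 66.2)/12.9 = 1.5659; z_E = (6.87 − 5.62)/1.07 = 1.1682; E_A = (1.5659 − 1.1682)/√2 = 0.2812.
Condition B: z_P = (68.0 − 66.2)/12.9 = 0.1395; z_E = (6.12 − 5.62)/1.07 = 0.4673; E_B = (0.1395 − 0.4673)/√2 = -0.2318.
E_A − E_B = 0.2812 − (-0.2318) = 0.5130 ≈ 0.51.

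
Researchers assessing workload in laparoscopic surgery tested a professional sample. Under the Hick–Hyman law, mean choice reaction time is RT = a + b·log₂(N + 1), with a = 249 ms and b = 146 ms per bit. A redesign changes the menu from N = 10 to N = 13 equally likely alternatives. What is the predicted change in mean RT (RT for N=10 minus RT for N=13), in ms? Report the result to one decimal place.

RT(10) = 249 + 146·log₂(11) = 249 + 146·3.4594 = 754.0724 ms.
RT(13) = 249 + 146·log₂(14) = 249 + 146·3.8074 = 804.8804 ms.
Difference = 754.0724 − 804.8804 = -50.8080 ≈ -50.8 ms.

-50.8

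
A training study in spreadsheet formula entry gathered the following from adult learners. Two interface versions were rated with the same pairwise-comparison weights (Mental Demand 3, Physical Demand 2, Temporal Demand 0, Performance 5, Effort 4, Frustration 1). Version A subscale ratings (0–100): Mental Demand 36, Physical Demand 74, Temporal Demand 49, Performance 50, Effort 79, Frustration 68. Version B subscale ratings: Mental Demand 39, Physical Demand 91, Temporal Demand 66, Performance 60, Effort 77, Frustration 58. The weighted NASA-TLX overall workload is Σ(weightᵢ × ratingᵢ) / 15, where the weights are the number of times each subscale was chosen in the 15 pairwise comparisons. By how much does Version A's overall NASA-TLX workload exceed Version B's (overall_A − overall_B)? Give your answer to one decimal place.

Version A weighted sum = 3·36 + 2·74 + 0·49 + 5·50 + 4·79 + 1·68 = 108 + 148 + 0 + 250 + 316 + 68 = 890; overall_A = 890/15 = 59.3333.
Version B weighted sum = 3·39 + 2·91 + 0·66 + 5·60 + 4·77 + 1·58 = 117 + 182 + 0 + 300 + 308 + 58 = 965; overall_B = 965/15 = 64.3333.
Difference = 59.3333 − 64.3333 = -5.0000 ≈ -5.0.

-5.0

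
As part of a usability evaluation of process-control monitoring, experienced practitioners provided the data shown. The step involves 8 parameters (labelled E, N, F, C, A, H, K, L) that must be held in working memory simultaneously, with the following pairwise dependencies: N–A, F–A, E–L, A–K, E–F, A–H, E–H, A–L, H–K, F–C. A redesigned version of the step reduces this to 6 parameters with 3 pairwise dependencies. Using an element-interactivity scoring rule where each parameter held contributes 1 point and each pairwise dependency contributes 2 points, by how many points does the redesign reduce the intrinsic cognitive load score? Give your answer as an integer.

Original: 8 × 1 + 10 × 2 = 8 + 20 = 28.
Redesigned: 6 × 1 + 3 × 2 = 6 + 6 = 12.
Reduction = 28 − 12 = 16.

16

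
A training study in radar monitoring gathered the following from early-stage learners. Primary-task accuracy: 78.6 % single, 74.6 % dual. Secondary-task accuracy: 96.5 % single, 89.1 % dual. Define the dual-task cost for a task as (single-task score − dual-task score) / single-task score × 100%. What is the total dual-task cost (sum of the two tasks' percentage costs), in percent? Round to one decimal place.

Primary cost = (78.6 − 74.6) / 78.6 × 100% = 5.0891%.
Secondary cost = (96.5 − 89.1) / 96.5 × 100% = 7.6684%.
Total = 5.0891% + 7.6684% = 12.7575% ≈ 12.8%.

12.8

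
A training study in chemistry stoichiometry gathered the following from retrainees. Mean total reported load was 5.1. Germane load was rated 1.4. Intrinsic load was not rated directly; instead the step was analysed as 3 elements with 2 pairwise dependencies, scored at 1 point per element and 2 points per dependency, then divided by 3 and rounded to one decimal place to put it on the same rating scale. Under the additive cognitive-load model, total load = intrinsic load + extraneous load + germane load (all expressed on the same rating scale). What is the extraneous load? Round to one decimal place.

1.4

Intrinsic (element-interactivity): (3 × 1 + 2 × 2) / 3 = 7 / 3 = 2.3333 → 2.3.
extraneous load = total − intrinsic − germane
             = 5.1 − 2.3 − 1.4 = 1.4.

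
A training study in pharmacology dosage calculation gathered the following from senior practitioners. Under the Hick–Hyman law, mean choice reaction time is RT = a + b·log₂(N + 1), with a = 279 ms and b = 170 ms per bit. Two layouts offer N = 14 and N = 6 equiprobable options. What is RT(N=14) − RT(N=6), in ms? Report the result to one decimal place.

RT(14) = 279 + 170·log₂(15) = 279 + 170·3.9069 = 943.1730 ms.
RT(6) = 279 + 170·log₂(7) = 279 + 170·2.8074 = 756.2580 ms.
Difference = 943.1730 − 756.2580 = 186.9150 ≈ 186.9 ms.

186.9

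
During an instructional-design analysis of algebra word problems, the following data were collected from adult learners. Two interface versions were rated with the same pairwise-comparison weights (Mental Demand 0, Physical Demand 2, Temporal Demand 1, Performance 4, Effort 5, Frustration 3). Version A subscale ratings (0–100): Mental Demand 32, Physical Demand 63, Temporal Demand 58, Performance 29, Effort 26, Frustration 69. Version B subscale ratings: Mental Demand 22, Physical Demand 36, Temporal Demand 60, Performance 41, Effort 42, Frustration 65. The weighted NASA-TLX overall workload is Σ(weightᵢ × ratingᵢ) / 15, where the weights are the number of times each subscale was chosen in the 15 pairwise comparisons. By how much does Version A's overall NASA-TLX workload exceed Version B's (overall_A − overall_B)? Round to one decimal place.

Version A weighted sum = 0·32 + 2·63 + 1·58 + 4·29 + 5·26 + 3·69 = 0 + 126 + 58 + 116 + 130 + 207 = 637; overall_A = 637/15 = 42.4667.
Version B weighted sum = 0·22 + 2·36 + 1·60 + 4·41 + 5·42 + 3·65 = 0 + 72 + 60 + 164 + 210 + 195 = 701; overall_B = 701/15 = 46.7333.
Difference = 42.4667 − 46.7333 = -4.2666 ≈ -4.3.

-4.3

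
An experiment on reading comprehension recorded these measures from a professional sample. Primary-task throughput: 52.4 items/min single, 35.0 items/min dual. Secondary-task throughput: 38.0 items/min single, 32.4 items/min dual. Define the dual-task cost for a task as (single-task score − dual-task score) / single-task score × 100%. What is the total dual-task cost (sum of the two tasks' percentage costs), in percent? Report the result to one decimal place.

47.9

Primary cost = (52.4 − 35.0) / 52.4 × 100% = 33.2061%.
Secondary cost = (38.0 − 32.4) / 38.0 × 100% = 14.7368%.
Total = 33.2061% + 14.7368% = 47.9429% ≈ 47.9%.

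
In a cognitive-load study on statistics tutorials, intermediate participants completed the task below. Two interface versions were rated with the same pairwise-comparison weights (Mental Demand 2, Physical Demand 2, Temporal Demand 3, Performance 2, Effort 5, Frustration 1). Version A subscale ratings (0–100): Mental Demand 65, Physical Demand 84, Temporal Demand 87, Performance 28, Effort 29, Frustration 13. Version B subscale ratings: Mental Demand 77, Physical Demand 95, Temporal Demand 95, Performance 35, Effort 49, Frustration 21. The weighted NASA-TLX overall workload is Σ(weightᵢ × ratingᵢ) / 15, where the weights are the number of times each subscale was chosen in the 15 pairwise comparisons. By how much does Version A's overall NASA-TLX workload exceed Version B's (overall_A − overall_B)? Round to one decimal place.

Version A weighted sum = 2·65 + 2·84 + 3·87 + 2·28 + 5·29 + 1·13 = 130 + 168 + 261 + 56 + 145 + 13 = 773; overall_A = 773/15 = 51.5333.
Version B weighted sum = 2·77 + 2·95 + 3·95 + 2·35 + 5·49 + 1·21 = 154 + 190 + 285 + 70 + 245 + 21 = 965; overall_B = 965/15 = 64.3333.
Difference = 51.5333 − 64.3333 = -12.8000 ≈ -12.8.

-12.8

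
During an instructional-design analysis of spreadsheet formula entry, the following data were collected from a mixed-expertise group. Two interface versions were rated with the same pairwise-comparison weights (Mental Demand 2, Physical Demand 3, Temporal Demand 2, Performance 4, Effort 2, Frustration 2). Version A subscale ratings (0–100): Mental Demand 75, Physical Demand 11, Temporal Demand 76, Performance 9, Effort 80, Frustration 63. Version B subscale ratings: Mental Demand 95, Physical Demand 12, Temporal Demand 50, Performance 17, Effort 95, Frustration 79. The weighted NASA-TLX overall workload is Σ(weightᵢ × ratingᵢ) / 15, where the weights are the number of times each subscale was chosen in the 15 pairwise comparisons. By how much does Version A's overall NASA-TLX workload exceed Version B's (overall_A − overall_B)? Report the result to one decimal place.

-5.7

Version A weighted sum = 2·75 + 3·11 + 2·76 + 4·9 + 2·80 + 2·63 = 150 + 33 + 152 + 36 + 160 + 126 = 657; overall_A = 657/15 = 43.8000.
Version B weighted sum = 2·95 + 3·12 + 2·50 + 4·17 + 2·95 + 2·79 = 190 + 36 + 100 + 68 + 190 + 158 = 742; overall_B = 742/15 = 49.4667.
Difference = 43.8000 − 49.4667 = -5.6667 ≈ -5.7.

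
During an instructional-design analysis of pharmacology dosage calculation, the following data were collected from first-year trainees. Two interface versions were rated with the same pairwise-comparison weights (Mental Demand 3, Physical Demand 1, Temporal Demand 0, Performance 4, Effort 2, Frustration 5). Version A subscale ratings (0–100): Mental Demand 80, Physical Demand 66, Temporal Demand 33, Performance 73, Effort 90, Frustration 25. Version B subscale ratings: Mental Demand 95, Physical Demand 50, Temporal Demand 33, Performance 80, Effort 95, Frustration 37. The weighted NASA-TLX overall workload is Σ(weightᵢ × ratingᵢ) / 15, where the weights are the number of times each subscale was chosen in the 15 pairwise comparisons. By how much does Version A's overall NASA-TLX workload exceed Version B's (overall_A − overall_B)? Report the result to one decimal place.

-8.5

Version A weighted sum = 3·80 + 1·66 + 0·33 + 4·73 + 2·90 + 5·25 = 240 + 66 + 0 + 292 + 180 + 125 = 903; overall_A = 903/15 = 60.2000.
Version B weighted sum = 3·95 + 1·50 + 0·33 + 4·80 + 2·95 + 5·37 = 285 + 50 + 0 + 320 + 190 + 185 = 1030; overall_B = 1030/15 = 68.6667.
Difference = 60.2000 − 68.6667 = -8.4667 ≈ -8.5.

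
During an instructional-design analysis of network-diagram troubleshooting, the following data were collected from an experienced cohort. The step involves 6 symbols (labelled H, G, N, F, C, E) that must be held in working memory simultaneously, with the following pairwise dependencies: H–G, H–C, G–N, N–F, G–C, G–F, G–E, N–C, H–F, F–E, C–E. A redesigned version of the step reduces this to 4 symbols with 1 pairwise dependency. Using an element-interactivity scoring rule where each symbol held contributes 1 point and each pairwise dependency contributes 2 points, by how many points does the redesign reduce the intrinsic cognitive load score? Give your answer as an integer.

22

Original: 6 × 1 + 11 × 2 = 6 + 22 = 28.
Redesigned: 4 × 1 + 1 × 2 = 4 + 2 = 6.
Reduction = 28 − 6 = 22.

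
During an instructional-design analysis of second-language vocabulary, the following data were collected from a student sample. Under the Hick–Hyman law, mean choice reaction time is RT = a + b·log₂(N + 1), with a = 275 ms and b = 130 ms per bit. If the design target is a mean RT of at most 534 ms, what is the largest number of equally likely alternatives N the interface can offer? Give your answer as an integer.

2

Set 275 + 130·log₂(N + 1) ≤ 534.
log₂(N + 1) ≤ (534 − 275) / 130 = 1.9923.
N + 1 ≤ 2^1.9923 = 3.9787.
N ≤ 2.9787, so the largest integer N is 2.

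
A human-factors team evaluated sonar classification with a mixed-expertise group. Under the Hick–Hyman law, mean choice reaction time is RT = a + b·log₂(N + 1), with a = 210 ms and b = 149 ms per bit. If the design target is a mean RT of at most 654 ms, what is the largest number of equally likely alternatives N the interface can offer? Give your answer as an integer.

6

Set 210 + 149·log₂(N + 1) ≤ 654.
log₂(N + 1) ≤ (654 − 210) / 149 = 2.9799.
N + 1 ≤ 2^2.9799 = 7.8893.
N ≤ 6.8893, so the largest integer N is 6.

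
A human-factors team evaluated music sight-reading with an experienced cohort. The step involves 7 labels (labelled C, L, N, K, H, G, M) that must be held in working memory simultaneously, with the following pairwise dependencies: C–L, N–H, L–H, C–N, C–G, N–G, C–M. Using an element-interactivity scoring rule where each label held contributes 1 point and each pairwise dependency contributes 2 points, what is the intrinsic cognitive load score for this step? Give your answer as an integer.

21

Count of labels held simultaneously: 7.
Count of pairwise dependencies listed: 7.
Element contribution: 7 × 1 = 7.
Interaction contribution: 7 × 2 = 14.
Intrinsic load = 7 + 14 = 21.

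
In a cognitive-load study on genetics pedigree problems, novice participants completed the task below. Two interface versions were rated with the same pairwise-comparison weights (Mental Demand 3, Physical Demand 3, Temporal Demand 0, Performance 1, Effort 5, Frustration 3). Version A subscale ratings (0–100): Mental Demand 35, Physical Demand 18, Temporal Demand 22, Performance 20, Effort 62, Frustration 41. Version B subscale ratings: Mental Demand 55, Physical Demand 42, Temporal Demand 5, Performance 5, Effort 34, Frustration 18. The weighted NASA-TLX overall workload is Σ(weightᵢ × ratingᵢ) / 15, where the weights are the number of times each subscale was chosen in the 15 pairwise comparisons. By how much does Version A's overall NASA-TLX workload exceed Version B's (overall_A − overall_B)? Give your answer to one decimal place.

6.1

Version A weighted sum = 3·35 + 3·18 + 0·22 + 1·20 + 5·62 + 3·41 = 105 + 54 + 0 + 20 + 310 + 123 = 612; overall_A = 612/15 = 40.8000.
Version B weighted sum = 3·55 + 3·42 + 0·5 + 1·5 + 5·34 + 3·18 = 165 + 126 + 0 + 5 + 170 + 54 = 520; overall_B = 520/15 = 34.6667.
Difference = 40.8000 − 34.6667 = 6.1333 ≈ 6.1.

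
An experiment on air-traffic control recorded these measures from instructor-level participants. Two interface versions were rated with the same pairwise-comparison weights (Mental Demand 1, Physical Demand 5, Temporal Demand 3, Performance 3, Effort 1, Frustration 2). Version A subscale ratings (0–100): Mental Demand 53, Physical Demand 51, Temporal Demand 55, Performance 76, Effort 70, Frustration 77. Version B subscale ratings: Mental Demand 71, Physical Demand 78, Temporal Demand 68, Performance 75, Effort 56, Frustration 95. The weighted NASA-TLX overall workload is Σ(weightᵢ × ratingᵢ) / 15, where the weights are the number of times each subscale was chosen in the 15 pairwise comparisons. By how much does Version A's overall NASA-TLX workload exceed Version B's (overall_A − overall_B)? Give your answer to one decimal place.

Version A weighted sum = 1·53 + 5·51 + 3·55 + 3·76 + 1·70 + 2·77 = 53 + 255 + 165 + 228 + 70 + 154 = 925; overall_A = 925/15 = 61.6667.
Version B weighted sum = 1·71 + 5·78 + 3·68 + 3·75 + 1·56 + 2·95 = 71 + 390 + 204 + 225 + 56 + 190 = 1136; overall_B = 1136/15 = 75.7333.
Difference = 61.6667 − 75.7333 = -14.0666 ≈ -14.1.

-14.1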